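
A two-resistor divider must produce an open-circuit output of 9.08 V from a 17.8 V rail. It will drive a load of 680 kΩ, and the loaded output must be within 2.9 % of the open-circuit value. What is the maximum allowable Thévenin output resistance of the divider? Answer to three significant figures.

Loading drop = R_th/(R_th + R_L) ≤ 0.0290, so R_th ≤ R_L · ε/(1−ε) = 680 kΩ × 0.0290/0.9710 = 20.3 kΩ.
(Any R1, R2 with R2/(R1+R2) = 0.510 and R1‖R2 ≤ 20.3 kΩ will meet the spec.)

R_th ≤ 20.3 kΩ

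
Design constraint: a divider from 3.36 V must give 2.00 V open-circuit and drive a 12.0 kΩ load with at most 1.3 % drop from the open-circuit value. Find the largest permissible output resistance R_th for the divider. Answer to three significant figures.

R_th ≤ 158 Ω

Loading drop = R_th/(R_th + R_L) ≤ 0.0130, so R_th ≤ R_L · ε/(1−ε) = 12.0 kΩ × 0.0130/0.9870 = 158 Ω.
(Any R1, R2 with R2/(R1+R2) = 0.595 and R1‖R2 ≤ 158 Ω will meet the spec.)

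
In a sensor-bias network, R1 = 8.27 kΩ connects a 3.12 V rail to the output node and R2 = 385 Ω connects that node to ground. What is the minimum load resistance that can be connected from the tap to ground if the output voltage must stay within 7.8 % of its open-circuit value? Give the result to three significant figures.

Output resistance R_th = R1‖R2 = (8270 × 385)/8655 = 367.9 Ω.
The fractional drop is R_th/(R_th + R_L); requiring this ≤ 0.0780 gives R_L ≥ R_th(1/0.0780 − 1) = 367.9 × 11.82 = 4.35 kΩ.

R_L(min) ≈ 4.35 kΩ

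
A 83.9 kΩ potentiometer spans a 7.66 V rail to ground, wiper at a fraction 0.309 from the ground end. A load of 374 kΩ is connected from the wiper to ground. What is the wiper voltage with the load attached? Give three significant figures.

V ≈ 2.26 V

The wiper splits the pot into (1−α)R = 57.97 kΩ above and αR = 25.93 kΩ below.
Lower section ‖ load = 24.24 kΩ.
V_wiper = 7.66 × 24.24/(57.97 + 24.24) = 2.26 V.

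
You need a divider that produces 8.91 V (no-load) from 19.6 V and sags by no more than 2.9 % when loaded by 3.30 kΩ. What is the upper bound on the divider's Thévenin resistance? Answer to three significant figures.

R_th ≤ 98.6 Ω

Loading drop = R_th/(R_th + R_L) ≤ 0.0290, so R_th ≤ R_L · ε/(1−ε) = 3.30 kΩ × 0.0290/0.9710 = 98.6 Ω.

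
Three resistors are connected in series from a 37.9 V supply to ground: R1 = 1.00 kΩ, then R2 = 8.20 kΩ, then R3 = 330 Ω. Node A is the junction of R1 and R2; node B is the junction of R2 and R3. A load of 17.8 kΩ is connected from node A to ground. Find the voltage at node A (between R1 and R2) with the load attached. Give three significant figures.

V ≈ 32.3 V

Below node A the series string R2+R3 = 8530 Ω sits in parallel with the 17800 Ω load: 5767 Ω.
V_A = 37.9 × 5767/(1000 + 5767) = 32.3 V.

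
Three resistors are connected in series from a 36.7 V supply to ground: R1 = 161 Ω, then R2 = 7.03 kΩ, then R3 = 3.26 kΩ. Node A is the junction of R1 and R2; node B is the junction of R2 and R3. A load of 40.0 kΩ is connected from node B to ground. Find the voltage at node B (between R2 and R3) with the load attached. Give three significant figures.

V ≈ 10.8 V

At node B, R3 is in parallel with the load: R3‖R_L = 3014 Ω.
Below node A the resistance is R2 + (R3‖R_L) = 10040 Ω, so V_A = 36.7 × 10040/10210 = 36.12 V.
Then V_B = V_A × (R3‖R_L)/(R2 + R3‖R_L) = 36.12 × 3014/10040 = 10.8 V.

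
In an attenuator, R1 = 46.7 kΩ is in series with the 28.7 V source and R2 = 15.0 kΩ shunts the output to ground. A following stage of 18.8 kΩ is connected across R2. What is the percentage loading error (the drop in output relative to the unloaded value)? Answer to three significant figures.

37.7 %

Unloaded V = 28.7 × 15.0/61.70 = 6.977 V.
Loaded: R2‖R_L = 8.343 kΩ, giving V = 28.7 × 8.343/55.04 = 4.350 V.
Drop = (6.977 − 4.350) / 6.977 = 37.7 %.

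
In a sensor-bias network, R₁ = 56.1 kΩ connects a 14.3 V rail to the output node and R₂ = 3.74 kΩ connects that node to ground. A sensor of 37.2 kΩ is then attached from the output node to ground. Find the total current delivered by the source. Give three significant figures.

R₂‖R_L = 3.398 kΩ, so the source sees R₁ + R₂‖R_L = 59.50 kΩ.
I = 14.3 V / 59.50 kΩ = 0.240 mA.

I ≈ 0.240 mA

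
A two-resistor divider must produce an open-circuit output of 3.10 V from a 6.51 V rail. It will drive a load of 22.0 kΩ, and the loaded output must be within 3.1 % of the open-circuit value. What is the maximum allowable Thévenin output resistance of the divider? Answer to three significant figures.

R_th ≤ 704 Ω

Loading drop = R_th/(R_th + R_L) ≤ 0.0310, so R_th ≤ R_L · ε/(1−ε) = 22.0 kΩ × 0.0310/0.9690 = 704 Ω.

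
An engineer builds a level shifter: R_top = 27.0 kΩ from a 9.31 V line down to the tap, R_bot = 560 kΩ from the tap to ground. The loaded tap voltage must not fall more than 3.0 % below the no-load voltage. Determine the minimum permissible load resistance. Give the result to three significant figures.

R_L(min) ≈ 833 kΩ

Output resistance R_th = R_top‖R_bot = (27.0 × 560)/587.0 = 25.76 kΩ.
The fractional drop is R_th/(R_th + R_L); requiring this ≤ 0.0300 gives R_L ≥ R_th(1/0.0300 − 1) = 25.76 × 32.33 = 833 kΩ.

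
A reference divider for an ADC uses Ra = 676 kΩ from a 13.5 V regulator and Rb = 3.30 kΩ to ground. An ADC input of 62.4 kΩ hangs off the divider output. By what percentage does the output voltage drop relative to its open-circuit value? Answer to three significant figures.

The divider's output (Thévenin) resistance is Ra‖Rb = 3.284 kΩ.
Fractional drop under load = R_th/(R_th + R_L) = 3.284 / (3.284 + 62.4) = 0.05000.
So the output falls by 5.00 %.

5.00 %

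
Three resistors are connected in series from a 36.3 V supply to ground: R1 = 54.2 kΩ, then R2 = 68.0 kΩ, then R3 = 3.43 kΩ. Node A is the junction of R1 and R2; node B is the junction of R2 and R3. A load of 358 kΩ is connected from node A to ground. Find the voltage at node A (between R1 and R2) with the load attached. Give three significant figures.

V ≈ 19.0 V

Below node A the series string R2+R3 = 71.43 kΩ sits in parallel with the 358 kΩ load: 59.55 kΩ.
V_A = 36.3 × 59.55/(54.2 + 59.55) = 19.0 V.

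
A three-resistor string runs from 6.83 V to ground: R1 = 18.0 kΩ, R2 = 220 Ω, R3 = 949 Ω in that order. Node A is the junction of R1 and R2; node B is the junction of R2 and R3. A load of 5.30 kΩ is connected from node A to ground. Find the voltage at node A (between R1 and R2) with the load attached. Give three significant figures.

Below node A the series string R2+R3 = 1169 Ω sits in parallel with the 5300 Ω load: 957.8 Ω.
V_A = 6.83 × 957.8/(18000 + 957.8) = 0.345 V.

V ≈ 0.345 V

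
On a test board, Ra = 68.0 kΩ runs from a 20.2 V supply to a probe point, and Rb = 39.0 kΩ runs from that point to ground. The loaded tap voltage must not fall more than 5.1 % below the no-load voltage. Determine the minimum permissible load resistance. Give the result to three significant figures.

Output resistance R_th = Ra‖Rb = (68.0 × 39.0)/107.0 = 24.79 kΩ.
The fractional drop is R_th/(R_th + R_L); requiring this ≤ 0.0510 gives R_L ≥ R_th(1/0.0510 − 1) = 24.79 × 18.61 = 461 kΩ.

R_L(min) ≈ 461 kΩ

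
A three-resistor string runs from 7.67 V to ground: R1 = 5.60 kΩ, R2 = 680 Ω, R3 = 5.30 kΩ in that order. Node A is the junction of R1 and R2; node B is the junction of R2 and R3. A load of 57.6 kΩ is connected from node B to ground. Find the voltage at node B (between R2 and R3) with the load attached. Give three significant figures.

V ≈ 3.34 V

At node B, R3 is in parallel with the load: R3‖R_L = 4853 Ω.
Below node A the resistance is R2 + (R3‖R_L) = 5533 Ω, so V_A = 7.67 × 5533/11130 = 3.812 V.
Then V_B = V_A × (R3‖R_L)/(R2 + R3‖R_L) = 3.812 × 4853/5533 = 3.34 V.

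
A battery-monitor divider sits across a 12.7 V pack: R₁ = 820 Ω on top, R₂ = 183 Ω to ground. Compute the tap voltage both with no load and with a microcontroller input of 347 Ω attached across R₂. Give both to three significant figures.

Open-circuit: V = 12.7 × 183/(820 + 183) = 2.32 V.
With the load, R₂ becomes R₂‖R_L = 119.8 Ω, so V = 12.7 × 119.8/939.8 = 1.62 V.

Unloaded: 2.32 V; loaded: 1.62 V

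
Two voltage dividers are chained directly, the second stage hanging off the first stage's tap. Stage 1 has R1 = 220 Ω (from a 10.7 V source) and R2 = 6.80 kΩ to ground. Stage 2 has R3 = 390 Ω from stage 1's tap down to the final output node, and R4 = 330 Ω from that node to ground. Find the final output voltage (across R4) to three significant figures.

Stage 2 presents R3+R4 = 720.0 Ω as a load on stage 1's tap.
Stage 1's lower leg becomes R2‖(R3+R4) = 651.1 Ω, so V_mid = 10.7 × 651.1/871.1 = 7.998 V.
Stage 2 is itself unloaded: V_out = V_mid × R4/(R3+R4) = 7.998 × 330/720.0 = 3.67 V.

V_out ≈ 3.67 V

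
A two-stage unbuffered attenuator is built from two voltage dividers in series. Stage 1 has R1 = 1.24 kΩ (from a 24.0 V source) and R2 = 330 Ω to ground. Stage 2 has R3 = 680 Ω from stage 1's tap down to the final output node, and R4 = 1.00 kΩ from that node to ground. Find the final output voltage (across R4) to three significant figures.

V_out ≈ 2.60 V

Stage 2 presents R3+R4 = 1680 Ω as a load on stage 1's tap.
Stage 1's lower leg becomes R2‖(R3+R4) = 275.8 Ω, so V_mid = 24.0 × 275.8/1516 = 4.367 V.
Stage 2 is itself unloaded: V_out = V_mid × R4/(R3+R4) = 4.367 × 1000/1680 = 2.60 V.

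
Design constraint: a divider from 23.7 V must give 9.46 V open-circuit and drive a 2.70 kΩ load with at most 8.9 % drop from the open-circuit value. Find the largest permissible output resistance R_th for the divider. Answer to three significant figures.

R_th ≤ 264 Ω

Loading drop = R_th/(R_th + R_L) ≤ 0.0890, so R_th ≤ R_L · ε/(1−ε) = 2.70 kΩ × 0.0890/0.9110 = 264 Ω.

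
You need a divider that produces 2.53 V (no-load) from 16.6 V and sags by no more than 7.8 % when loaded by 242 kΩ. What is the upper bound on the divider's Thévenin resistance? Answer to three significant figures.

Loading drop = R_th/(R_th + R_L) ≤ 0.0780, so R_th ≤ R_L · ε/(1−ε) = 242 kΩ × 0.0780/0.9220 = 20.5 kΩ.

R_th ≤ 20.5 kΩ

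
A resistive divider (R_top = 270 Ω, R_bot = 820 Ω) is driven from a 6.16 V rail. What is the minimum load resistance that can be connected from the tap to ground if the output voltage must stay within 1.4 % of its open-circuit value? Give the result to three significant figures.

R_L(min) ≈ 14.3 kΩ

Output resistance R_th = R_top‖R_bot = (270 × 820)/1090 = 203.1 Ω.
The fractional drop is R_th/(R_th + R_L); requiring this ≤ 0.0140 gives R_L ≥ R_th(1/0.0140 − 1) = 203.1 × 70.43 = 14.3 kΩ.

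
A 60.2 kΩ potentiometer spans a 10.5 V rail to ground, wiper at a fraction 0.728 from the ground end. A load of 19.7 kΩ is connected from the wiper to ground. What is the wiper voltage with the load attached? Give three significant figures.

V ≈ 4.76 V

The wiper splits the pot into (1−α)R = 16.37 kΩ above and αR = 43.83 kΩ below.
Lower section ‖ load = 13.59 kΩ.
V_wiper = 10.5 × 13.59/(16.37 + 13.59) = 4.76 V.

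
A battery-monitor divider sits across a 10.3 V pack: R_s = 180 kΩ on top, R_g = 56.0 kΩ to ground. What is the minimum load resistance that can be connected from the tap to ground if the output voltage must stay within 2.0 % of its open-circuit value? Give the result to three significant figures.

Output resistance R_th = R_s‖R_g = (180 × 56.0)/236.0 = 42.71 kΩ.
The fractional drop is R_th/(R_th + R_L); requiring this ≤ 0.0200 gives R_L ≥ R_th(1/0.0200 − 1) = 42.71 × 49.00 = 2.09 MΩ.

R_L(min) ≈ 2.09 MΩ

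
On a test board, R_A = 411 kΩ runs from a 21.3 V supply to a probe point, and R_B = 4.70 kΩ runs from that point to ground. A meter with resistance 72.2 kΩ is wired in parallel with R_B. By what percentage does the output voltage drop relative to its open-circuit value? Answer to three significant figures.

6.05 %

The divider's output (Thévenin) resistance is R_A‖R_B = 4.647 kΩ.
Fractional drop under load = R_th/(R_th + R_L) = 4.647 / (4.647 + 72.2) = 0.06047.
So the output falls by 6.05 %.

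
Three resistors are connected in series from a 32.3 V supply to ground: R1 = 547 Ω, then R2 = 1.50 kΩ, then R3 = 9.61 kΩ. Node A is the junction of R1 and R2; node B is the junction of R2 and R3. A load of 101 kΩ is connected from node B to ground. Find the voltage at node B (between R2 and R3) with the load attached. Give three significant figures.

At node B, R3 is in parallel with the load: R3‖R_L = 8775 Ω.
Below node A the resistance is R2 + (R3‖R_L) = 10280 Ω, so V_A = 32.3 × 10280/10820 = 30.67 V.
Then V_B = V_A × (R3‖R_L)/(R2 + R3‖R_L) = 30.67 × 8775/10280 = 26.2 V.

V ≈ 26.2 V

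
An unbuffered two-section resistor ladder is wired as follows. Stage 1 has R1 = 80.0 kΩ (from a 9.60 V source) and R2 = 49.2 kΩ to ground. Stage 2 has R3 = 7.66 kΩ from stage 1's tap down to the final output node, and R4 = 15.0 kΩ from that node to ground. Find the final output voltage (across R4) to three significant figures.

V_out ≈ 1.03 V

Stage 2 presents R3+R4 = 22.66 kΩ as a load on stage 1's tap.
Stage 1's lower leg becomes R2‖(R3+R4) = 15.51 kΩ, so V_mid = 9.60 × 15.51/95.51 = 1.559 V.
Stage 2 is itself unloaded: V_out = V_mid × R4/(R3+R4) = 1.559 × 15.0/22.66 = 1.03 V.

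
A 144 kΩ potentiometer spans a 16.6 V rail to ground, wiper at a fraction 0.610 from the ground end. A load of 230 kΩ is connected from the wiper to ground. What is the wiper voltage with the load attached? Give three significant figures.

The wiper splits the pot into (1−α)R = 56.16 kΩ above and αR = 87.84 kΩ below.
Lower section ‖ load = 63.56 kΩ.
V_wiper = 16.6 × 63.56/(56.16 + 63.56) = 8.81 V.

V ≈ 8.81 V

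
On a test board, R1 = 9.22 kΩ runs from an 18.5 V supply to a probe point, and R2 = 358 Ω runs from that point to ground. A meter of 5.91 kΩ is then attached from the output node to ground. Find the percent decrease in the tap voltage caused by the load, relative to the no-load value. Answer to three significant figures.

The divider's output (Thévenin) resistance is R1‖R2 = 344.6 Ω.
Fractional drop under load = R_th/(R_th + R_L) = 344.6 / (344.6 + 5910) = 0.05510.
So the output falls by 5.51 %.

5.51 %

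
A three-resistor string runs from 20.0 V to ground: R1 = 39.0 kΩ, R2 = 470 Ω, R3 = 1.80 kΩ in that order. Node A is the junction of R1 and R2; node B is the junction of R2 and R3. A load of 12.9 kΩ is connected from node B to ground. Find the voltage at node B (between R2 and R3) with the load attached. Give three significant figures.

V ≈ 0.770 V

At node B, R3 is in parallel with the load: R3‖R_L = 1580 Ω.
Below node A the resistance is R2 + (R3‖R_L) = 2050 Ω, so V_A = 20.0 × 2050/41050 = 0.9986 V.
Then V_B = V_A × (R3‖R_L)/(R2 + R3‖R_L) = 0.9986 × 1580/2050 = 0.770 V.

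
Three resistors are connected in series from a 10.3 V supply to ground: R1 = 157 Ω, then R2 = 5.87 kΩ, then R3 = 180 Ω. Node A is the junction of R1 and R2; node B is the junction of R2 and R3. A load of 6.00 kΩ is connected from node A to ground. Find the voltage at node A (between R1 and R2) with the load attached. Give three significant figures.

Below node A the series string R2+R3 = 6050 Ω sits in parallel with the 6000 Ω load: 3012 Ω.
V_A = 10.3 × 3012/(157 + 3012) = 9.79 V.

V ≈ 9.79 V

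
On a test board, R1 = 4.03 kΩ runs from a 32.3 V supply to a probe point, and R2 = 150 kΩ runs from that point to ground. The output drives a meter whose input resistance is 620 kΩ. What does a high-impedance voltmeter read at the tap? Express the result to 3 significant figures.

V_out ≈ 31.3 V

The load sits in parallel with R2: R2‖R_L = (150 × 620) / (150 + 620) = 120.8 kΩ.
V_out = 32.3 × 120.8 / (4.03 + 120.8) = 32.3 × 120.8/124.8 = 31.3 V.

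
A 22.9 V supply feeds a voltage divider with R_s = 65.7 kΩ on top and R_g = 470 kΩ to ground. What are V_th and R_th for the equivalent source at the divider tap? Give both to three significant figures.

V_th is the open-circuit tap voltage: 22.9 × 470/(65.7 + 470) = 20.1 V.
With the supply zeroed, R_s and R_g appear in parallel from the tap: R_th = R_s‖R_g = (65.7 × 470)/535.7 = 57.6 kΩ.

V_th = 20.1 V, R_th = 57.6 kΩ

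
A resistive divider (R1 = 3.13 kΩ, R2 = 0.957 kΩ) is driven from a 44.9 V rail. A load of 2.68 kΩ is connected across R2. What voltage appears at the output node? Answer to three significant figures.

V_out ≈ 8.26 V

The load sits in parallel with R2: R2‖R_L = (957 × 2680) / (957 + 2680) = 705.2 Ω.
V_out = 44.9 × 705.2 / (3130 + 705.2) = 44.9 × 705.2/3835 = 8.26 V.
(Unloaded it would have been 10.5 V.)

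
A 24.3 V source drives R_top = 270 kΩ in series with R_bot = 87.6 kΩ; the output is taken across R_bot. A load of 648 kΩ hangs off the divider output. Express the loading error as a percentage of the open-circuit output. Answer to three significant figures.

9.26 %

Unloaded V = 24.3 × 87.6/357.6 = 5.9527 V.
Loaded: R_bot‖R_L = 77.17 kΩ, giving V = 24.3 × 77.17/347.2 = 5.4014 V.
Drop = (5.9527 − 5.4014) / 5.9527 = 9.26 %.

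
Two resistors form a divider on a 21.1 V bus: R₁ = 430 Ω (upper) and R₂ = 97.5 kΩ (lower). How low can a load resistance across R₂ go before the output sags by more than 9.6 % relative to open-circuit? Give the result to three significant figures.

Output resistance R_th = R₁‖R₂ = (430 × 97500)/97930 = 428.1 Ω.
The fractional drop is R_th/(R_th + R_L); requiring this ≤ 0.0960 gives R_L ≥ R_th(1/0.0960 − 1) = 428.1 × 9.417 = 4.03 kΩ.

R_L(min) ≈ 4.03 kΩ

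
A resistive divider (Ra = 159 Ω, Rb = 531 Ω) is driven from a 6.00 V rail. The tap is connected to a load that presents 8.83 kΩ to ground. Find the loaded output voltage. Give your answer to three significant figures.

The load sits in parallel with Rb: Rb‖R_L = (531 × 8830) / (531 + 8830) = 500.9 Ω.
V_out = 6.00 × 500.9 / (159 + 500.9) = 6.00 × 500.9/659.9 = 4.55 V.

V_out ≈ 4.55 V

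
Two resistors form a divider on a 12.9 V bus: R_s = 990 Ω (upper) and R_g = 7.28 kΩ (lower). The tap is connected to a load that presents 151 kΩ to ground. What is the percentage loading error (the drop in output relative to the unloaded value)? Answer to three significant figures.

0.574 %

The divider's output (Thévenin) resistance is R_s‖R_g = 871.5 Ω.
Fractional drop under load = R_th/(R_th + R_L) = 871.5 / (871.5 + 151000) = 0.005738.
So the output falls by 0.574 %.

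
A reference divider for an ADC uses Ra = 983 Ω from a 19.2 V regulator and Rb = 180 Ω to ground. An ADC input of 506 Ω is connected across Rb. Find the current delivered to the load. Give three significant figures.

Rb‖R_L = 132.8 Ω; V_out = 19.2 × 132.8/1116 = 2.285 V.
I_L = V_out / R_L = 2.285 / 506 Ω = 4.52 mA.

I_L ≈ 4.52 mA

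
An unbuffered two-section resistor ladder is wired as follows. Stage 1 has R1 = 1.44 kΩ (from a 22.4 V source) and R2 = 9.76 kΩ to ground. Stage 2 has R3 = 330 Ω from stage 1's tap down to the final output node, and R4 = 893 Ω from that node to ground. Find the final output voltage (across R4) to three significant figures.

V_out ≈ 7.03 V

Stage 2 presents R3+R4 = 1223 Ω as a load on stage 1's tap.
Stage 1's lower leg becomes R2‖(R3+R4) = 1087 Ω, so V_mid = 22.4 × 1087/2527 = 9.635 V.
Stage 2 is itself unloaded: V_out = V_mid × R4/(R3+R4) = 9.635 × 893/1223 = 7.03 V.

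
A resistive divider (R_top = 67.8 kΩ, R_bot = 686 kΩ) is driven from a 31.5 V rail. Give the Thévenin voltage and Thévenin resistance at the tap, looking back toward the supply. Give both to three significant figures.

V_th is the open-circuit tap voltage: 31.5 × 686/(67.8 + 686) = 28.7 V.
With the supply zeroed, R_top and R_bot appear in parallel from the tap: R_th = R_top‖R_bot = (67.8 × 686)/753.8 = 61.7 kΩ.

V_th = 28.7 V, R_th = 61.7 kΩ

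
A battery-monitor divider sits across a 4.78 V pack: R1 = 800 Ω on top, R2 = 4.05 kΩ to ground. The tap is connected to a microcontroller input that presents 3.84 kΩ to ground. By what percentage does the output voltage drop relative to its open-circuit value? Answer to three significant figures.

14.8 %

The divider's output (Thévenin) resistance is R1‖R2 = 668.0 Ω.
Fractional drop under load = R_th/(R_th + R_L) = 668.0 / (668.0 + 3840) = 0.1482.
So the output falls by 14.8 %.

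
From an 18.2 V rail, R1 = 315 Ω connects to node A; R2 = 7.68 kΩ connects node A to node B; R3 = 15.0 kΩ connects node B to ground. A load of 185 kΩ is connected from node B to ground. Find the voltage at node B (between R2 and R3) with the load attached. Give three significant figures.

At node B, R3 is in parallel with the load: R3‖R_L = 13880 Ω.
Below node A the resistance is R2 + (R3‖R_L) = 21560 Ω, so V_A = 18.2 × 21560/21870 = 17.94 V.
Then V_B = V_A × (R3‖R_L)/(R2 + R3‖R_L) = 17.94 × 13880/21560 = 11.5 V.

V ≈ 11.5 V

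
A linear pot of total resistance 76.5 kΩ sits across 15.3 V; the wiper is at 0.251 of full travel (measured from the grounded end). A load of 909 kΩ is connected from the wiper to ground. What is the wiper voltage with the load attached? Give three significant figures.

The wiper splits the pot into (1−α)R = 57.30 kΩ above and αR = 19.20 kΩ below.
Lower section ‖ load = 18.80 kΩ.
V_wiper = 15.3 × 18.80/(57.30 + 18.80) = 3.78 V.

V ≈ 3.78 V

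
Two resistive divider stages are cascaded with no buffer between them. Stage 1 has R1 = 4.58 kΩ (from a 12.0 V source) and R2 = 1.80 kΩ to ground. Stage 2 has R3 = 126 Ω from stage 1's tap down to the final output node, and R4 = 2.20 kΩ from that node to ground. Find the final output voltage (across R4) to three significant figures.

Stage 2 presents R3+R4 = 2326 Ω as a load on stage 1's tap.
Stage 1's lower leg becomes R2‖(R3+R4) = 1015 Ω, so V_mid = 12.0 × 1015/5595 = 2.176 V.
Stage 2 is itself unloaded: V_out = V_mid × R4/(R3+R4) = 2.176 × 2200/2326 = 2.06 V.

V_out ≈ 2.06 V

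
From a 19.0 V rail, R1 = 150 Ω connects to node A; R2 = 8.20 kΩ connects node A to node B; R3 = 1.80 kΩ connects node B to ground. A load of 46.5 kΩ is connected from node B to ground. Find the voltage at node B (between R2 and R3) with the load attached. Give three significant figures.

At node B, R3 is in parallel with the load: R3‖R_L = 1733 Ω.
Below node A the resistance is R2 + (R3‖R_L) = 9933 Ω, so V_A = 19.0 × 9933/10080 = 18.72 V.
Then V_B = V_A × (R3‖R_L)/(R2 + R3‖R_L) = 18.72 × 1733/9933 = 3.27 V.

V ≈ 3.27 V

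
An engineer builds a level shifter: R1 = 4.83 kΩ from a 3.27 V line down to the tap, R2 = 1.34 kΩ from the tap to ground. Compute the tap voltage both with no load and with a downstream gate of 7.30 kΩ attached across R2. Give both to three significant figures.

Open-circuit: V = 3.27 × 1.34/(4.83 + 1.34) = 0.710 V.
With the load, R2 becomes R2‖R_L = 1.132 kΩ, so V = 3.27 × 1.132/5.962 = 0.621 V.

Unloaded: 0.710 V; loaded: 0.621 V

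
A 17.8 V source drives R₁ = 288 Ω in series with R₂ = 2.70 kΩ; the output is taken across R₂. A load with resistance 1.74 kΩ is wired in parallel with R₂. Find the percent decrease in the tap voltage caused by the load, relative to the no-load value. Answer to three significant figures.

13.0 %

The divider's output (Thévenin) resistance is R₁‖R₂ = 260.2 Ω.
Fractional drop under load = R_th/(R_th + R_L) = 260.2 / (260.2 + 1740) = 0.1301.
So the output falls by 13.0 %.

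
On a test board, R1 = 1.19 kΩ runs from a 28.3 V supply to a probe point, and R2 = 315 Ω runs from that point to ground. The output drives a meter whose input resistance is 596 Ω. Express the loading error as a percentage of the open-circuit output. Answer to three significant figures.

Unloaded V = 28.3 × 315/1505 = 5.923 V.
Loaded: R2‖R_L = 206.1 Ω, giving V = 28.3 × 206.1/1396 = 4.177 V.
Drop = (5.923 − 4.177) / 5.923 = 29.5 %.

29.5 %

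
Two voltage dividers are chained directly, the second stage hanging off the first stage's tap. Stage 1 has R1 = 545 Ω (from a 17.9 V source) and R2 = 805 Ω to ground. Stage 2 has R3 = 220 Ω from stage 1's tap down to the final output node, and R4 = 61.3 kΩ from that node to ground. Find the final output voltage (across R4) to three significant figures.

Stage 2 presents R3+R4 = 61520 Ω as a load on stage 1's tap.
Stage 1's lower leg becomes R2‖(R3+R4) = 794.6 Ω, so V_mid = 17.9 × 794.6/1340 = 10.62 V.
Stage 2 is itself unloaded: V_out = V_mid × R4/(R3+R4) = 10.62 × 61300/61520 = 10.6 V.

V_out ≈ 10.6 V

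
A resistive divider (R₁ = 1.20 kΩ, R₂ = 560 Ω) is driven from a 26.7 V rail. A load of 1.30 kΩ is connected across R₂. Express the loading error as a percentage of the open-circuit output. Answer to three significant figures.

22.7 %

The divider's output (Thévenin) resistance is R₁‖R₂ = 381.8 Ω.
Fractional drop under load = R_th/(R_th + R_L) = 381.8 / (381.8 + 1300) = 0.2270.
So the output falls by 22.7 %.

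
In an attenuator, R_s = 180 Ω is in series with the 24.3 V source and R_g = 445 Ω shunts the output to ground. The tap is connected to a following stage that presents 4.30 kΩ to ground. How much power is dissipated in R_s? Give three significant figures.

Total resistance from the source is R_s + (R_g‖R_L) = 583.3 Ω, so I = 24.3/583.3 Ω = 41.66 mA.
P = I²·R_s = (41.66 mA)² × 180 Ω = 312 mW.

P ≈ 312 mW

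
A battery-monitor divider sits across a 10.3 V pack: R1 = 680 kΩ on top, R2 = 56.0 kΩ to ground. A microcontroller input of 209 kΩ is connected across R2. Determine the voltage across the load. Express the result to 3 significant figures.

The load sits in parallel with R2: R2‖R_L = (56.0 × 209) / (56.0 + 209) = 44.17 kΩ.
V_out = 10.3 × 44.17 / (680 + 44.17) = 10.3 × 44.17/724.2 = 0.628 V.
(Unloaded it would have been 0.784 V.)

V_out ≈ 0.628 V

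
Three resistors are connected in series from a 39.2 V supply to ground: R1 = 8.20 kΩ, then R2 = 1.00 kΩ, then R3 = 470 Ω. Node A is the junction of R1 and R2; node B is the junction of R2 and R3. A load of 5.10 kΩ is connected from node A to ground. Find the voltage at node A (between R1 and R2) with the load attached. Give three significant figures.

Below node A the series string R2+R3 = 1470 Ω sits in parallel with the 5100 Ω load: 1141 Ω.
V_A = 39.2 × 1141/(8200 + 1141) = 4.79 V.

V ≈ 4.79 V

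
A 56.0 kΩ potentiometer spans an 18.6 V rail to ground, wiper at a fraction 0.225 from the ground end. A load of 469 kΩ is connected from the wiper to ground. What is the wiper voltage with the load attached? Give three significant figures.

The wiper splits the pot into (1−α)R = 43.40 kΩ above and αR = 12.60 kΩ below.
Lower section ‖ load = 12.27 kΩ.
V_wiper = 18.6 × 12.27/(43.40 + 12.27) = 4.10 V.

V ≈ 4.10 V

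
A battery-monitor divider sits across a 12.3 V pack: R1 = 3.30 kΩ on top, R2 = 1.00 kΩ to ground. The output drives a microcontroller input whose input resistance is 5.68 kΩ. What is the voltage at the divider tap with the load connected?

The load sits in parallel with R2: R2‖R_L = (1.00 × 5.68) / (1.00 + 5.68) = 0.8503 kΩ.
V_out = 12.3 × 0.8503 / (3.30 + 0.8503) = 12.3 × 0.8503/4.150 = 2.52 V.
(Unloaded it would have been 2.86 V.)

V_out ≈ 2.52 V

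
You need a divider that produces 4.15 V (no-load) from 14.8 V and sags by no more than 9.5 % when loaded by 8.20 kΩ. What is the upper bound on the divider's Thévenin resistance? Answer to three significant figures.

R_th ≤ 861 Ω

Loading drop = R_th/(R_th + R_L) ≤ 0.0950, so R_th ≤ R_L · ε/(1−ε) = 8.20 kΩ × 0.0950/0.9050 = 861 Ω.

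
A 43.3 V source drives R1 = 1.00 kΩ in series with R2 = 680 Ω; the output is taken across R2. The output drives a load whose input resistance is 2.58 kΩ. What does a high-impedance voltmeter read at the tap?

V_out ≈ 15.1 V

The load sits in parallel with R2: R2‖R_L = (680 × 2580) / (680 + 2580) = 538.2 Ω.
V_out = 43.3 × 538.2 / (1000 + 538.2) = 43.3 × 538.2/1538 = 15.1 V.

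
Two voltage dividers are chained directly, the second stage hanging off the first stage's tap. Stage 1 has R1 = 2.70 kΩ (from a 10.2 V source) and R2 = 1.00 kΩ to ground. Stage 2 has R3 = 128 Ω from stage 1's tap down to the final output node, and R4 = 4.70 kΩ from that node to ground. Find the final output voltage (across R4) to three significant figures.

Stage 2 presents R3+R4 = 4828 Ω as a load on stage 1's tap.
Stage 1's lower leg becomes R2‖(R3+R4) = 828.4 Ω, so V_mid = 10.2 × 828.4/3528 = 2.395 V.
Stage 2 is itself unloaded: V_out = V_mid × R4/(R3+R4) = 2.395 × 4700/4828 = 2.33 V.

V_out ≈ 2.33 V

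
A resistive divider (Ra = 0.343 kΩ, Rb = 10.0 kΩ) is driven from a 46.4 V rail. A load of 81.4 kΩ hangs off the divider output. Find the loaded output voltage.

The load sits in parallel with Rb: Rb‖R_L = (10000 × 81400) / (10000 + 81400) = 8906 Ω.
V_out = 46.4 × 8906 / (343 + 8906) = 46.4 × 8906/9249 = 44.7 V.

V_out ≈ 44.7 V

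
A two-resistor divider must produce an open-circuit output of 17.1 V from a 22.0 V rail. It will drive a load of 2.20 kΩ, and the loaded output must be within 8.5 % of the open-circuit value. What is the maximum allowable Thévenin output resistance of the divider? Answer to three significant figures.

R_th ≤ 204 Ω

Loading drop = R_th/(R_th + R_L) ≤ 0.0850, so R_th ≤ R_L · ε/(1−ε) = 2.20 kΩ × 0.0850/0.9150 = 204 Ω.
(Any R1, R2 with R2/(R1+R2) = 0.777 and R1‖R2 ≤ 204 Ω will meet the spec.)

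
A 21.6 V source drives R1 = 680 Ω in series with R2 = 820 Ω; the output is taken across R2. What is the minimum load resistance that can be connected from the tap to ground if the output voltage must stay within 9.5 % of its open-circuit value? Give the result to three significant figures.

Output resistance R_th = R1‖R2 = (680 × 820)/1500 = 371.7 Ω.
The fractional drop is R_th/(R_th + R_L); requiring this ≤ 0.0950 gives R_L ≥ R_th(1/0.0950 − 1) = 371.7 × 9.526 = 3.54 kΩ.

R_L(min) ≈ 3.54 kΩ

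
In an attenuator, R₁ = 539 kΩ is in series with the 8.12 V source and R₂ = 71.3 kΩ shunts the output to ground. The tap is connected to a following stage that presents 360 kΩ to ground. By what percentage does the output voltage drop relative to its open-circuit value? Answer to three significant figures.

14.9 %

Unloaded V = 8.12 × 71.3/610.3 = 0.94864 V.
Loaded: R₂‖R_L = 59.51 kΩ, giving V = 8.12 × 59.51/598.5 = 0.80741 V.
Drop = (0.94864 − 0.80741) / 0.94864 = 14.9 %.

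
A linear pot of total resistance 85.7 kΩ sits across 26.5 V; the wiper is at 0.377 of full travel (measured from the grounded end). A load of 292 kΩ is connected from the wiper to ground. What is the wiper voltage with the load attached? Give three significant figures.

The wiper splits the pot into (1−α)R = 53.39 kΩ above and αR = 32.31 kΩ below.
Lower section ‖ load = 29.09 kΩ.
V_wiper = 26.5 × 29.09/(53.39 + 29.09) = 9.35 V.

V ≈ 9.35 V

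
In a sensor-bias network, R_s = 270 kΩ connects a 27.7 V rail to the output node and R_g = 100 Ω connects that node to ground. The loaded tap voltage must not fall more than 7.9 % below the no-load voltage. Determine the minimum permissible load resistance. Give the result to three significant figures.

Output resistance R_th = R_s‖R_g = (270000 × 100)/270100 = 99.96 Ω.
The fractional drop is R_th/(R_th + R_L); requiring this ≤ 0.0790 gives R_L ≥ R_th(1/0.0790 − 1) = 99.96 × 11.66 = 1.17 kΩ.

R_L(min) ≈ 1.17 kΩ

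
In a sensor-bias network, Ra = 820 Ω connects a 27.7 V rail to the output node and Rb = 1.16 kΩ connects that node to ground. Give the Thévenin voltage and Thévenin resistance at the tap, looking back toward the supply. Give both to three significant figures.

V_th = 16.2 V, R_th = 480 Ω

V_th is the open-circuit tap voltage: 27.7 × 1160/(820 + 1160) = 16.2 V.
With the supply zeroed, Ra and Rb appear in parallel from the tap: R_th = Ra‖Rb = (820 × 1160)/1980 = 480 Ω.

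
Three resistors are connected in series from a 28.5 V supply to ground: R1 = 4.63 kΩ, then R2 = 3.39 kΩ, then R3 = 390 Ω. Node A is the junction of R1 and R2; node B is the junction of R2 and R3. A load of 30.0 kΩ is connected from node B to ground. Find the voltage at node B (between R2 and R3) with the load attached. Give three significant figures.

V ≈ 1.31 V

At node B, R3 is in parallel with the load: R3‖R_L = 385.0 Ω.
Below node A the resistance is R2 + (R3‖R_L) = 3775 Ω, so V_A = 28.5 × 3775/8405 = 12.80 V.
Then V_B = V_A × (R3‖R_L)/(R2 + R3‖R_L) = 12.80 × 385.0/3775 = 1.31 V.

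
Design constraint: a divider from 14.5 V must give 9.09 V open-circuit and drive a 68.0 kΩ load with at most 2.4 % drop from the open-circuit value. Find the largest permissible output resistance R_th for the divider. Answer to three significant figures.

Loading drop = R_th/(R_th + R_L) ≤ 0.0240, so R_th ≤ R_L · ε/(1−ε) = 68.0 kΩ × 0.0240/0.9760 = 1.67 kΩ.
(Any R1, R2 with R2/(R1+R2) = 0.627 and R1‖R2 ≤ 1.67 kΩ will meet the spec.)

R_th ≤ 1.67 kΩ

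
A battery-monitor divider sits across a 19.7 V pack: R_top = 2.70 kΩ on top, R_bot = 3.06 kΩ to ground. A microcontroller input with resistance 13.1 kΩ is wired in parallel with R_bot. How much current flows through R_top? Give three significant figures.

R_bot‖R_L = 2.481 kΩ, so the source sees R_top + R_bot‖R_L = 5.181 kΩ.
I = 19.7 V / 5.181 kΩ = 3.80 mA.

I ≈ 3.80 mA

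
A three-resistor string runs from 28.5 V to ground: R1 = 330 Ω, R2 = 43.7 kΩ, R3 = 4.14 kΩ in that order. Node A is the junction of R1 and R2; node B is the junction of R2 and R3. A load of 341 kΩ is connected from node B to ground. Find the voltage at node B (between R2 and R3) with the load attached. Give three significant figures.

V ≈ 2.42 V

At node B, R3 is in parallel with the load: R3‖R_L = 4090 Ω.
Below node A the resistance is R2 + (R3‖R_L) = 47790 Ω, so V_A = 28.5 × 47790/48120 = 28.30 V.
Then V_B = V_A × (R3‖R_L)/(R2 + R3‖R_L) = 28.30 × 4090/47790 = 2.42 V.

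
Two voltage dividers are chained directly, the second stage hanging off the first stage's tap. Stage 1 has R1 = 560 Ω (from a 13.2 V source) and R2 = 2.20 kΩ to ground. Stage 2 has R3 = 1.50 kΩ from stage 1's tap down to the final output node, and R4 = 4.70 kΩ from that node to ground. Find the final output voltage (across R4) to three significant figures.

V_out ≈ 7.44 V

Stage 2 presents R3+R4 = 6200 Ω as a load on stage 1's tap.
Stage 1's lower leg becomes R2‖(R3+R4) = 1624 Ω, so V_mid = 13.2 × 1624/2184 = 9.815 V.
Stage 2 is itself unloaded: V_out = V_mid × R4/(R3+R4) = 9.815 × 4700/6200 = 7.44 V.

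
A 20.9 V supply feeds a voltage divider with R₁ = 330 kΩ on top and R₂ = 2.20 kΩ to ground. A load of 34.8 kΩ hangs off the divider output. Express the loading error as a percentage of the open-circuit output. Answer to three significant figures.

The divider's output (Thévenin) resistance is R₁‖R₂ = 2.185 kΩ.
Fractional drop under load = R_th/(R_th + R_L) = 2.185 / (2.185 + 34.8) = 0.05909.
So the output falls by 5.91 %.

5.91 %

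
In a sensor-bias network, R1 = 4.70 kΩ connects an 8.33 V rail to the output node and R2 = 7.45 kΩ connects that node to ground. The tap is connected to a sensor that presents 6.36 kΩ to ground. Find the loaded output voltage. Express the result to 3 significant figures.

The load sits in parallel with R2: R2‖R_L = (7.45 × 6.36) / (7.45 + 6.36) = 3.431 kΩ.
V_out = 8.33 × 3.431 / (4.70 + 3.431) = 8.33 × 3.431/8.131 = 3.51 V.

V_out ≈ 3.51 V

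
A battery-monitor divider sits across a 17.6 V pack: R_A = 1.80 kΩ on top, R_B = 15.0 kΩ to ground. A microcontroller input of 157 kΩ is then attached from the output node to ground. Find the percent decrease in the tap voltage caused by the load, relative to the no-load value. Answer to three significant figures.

The divider's output (Thévenin) resistance is R_A‖R_B = 1.607 kΩ.
Fractional drop under load = R_th/(R_th + R_L) = 1.607 / (1.607 + 157) = 0.01013.
So the output falls by 1.01 %.

1.01 %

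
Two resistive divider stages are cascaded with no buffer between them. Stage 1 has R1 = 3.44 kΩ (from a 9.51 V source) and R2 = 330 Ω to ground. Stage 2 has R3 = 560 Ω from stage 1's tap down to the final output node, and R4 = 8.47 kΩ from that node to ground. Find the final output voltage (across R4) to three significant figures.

V_out ≈ 0.756 V

Stage 2 presents R3+R4 = 9030 Ω as a load on stage 1's tap.
Stage 1's lower leg becomes R2‖(R3+R4) = 318.4 Ω, so V_mid = 9.51 × 318.4/3758 = 0.8056 V.
Stage 2 is itself unloaded: V_out = V_mid × R4/(R3+R4) = 0.8056 × 8470/9030 = 0.756 V.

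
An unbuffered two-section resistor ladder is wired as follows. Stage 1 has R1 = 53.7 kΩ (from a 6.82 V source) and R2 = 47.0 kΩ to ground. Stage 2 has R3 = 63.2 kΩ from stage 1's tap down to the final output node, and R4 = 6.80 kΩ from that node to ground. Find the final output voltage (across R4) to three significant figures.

Stage 2 presents R3+R4 = 70.00 kΩ as a load on stage 1's tap.
Stage 1's lower leg becomes R2‖(R3+R4) = 28.12 kΩ, so V_mid = 6.82 × 28.12/81.82 = 2.344 V.
Stage 2 is itself unloaded: V_out = V_mid × R4/(R3+R4) = 2.344 × 6.80/70.00 = 0.228 V.

V_out ≈ 0.228 V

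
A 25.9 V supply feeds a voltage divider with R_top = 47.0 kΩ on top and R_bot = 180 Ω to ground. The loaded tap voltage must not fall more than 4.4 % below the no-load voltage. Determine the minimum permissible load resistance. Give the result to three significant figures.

Output resistance R_th = R_top‖R_bot = (47000 × 180)/47180 = 179.3 Ω.
The fractional drop is R_th/(R_th + R_L); requiring this ≤ 0.0440 gives R_L ≥ R_th(1/0.0440 − 1) = 179.3 × 21.73 = 3.90 kΩ.

R_L(min) ≈ 3.90 kΩ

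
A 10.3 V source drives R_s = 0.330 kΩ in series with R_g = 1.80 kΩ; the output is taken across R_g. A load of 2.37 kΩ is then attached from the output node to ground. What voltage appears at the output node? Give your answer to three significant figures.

V_out ≈ 7.79 V

The load sits in parallel with R_g: R_g‖R_L = (1800 × 2370) / (1800 + 2370) = 1023 Ω.
V_out = 10.3 × 1023 / (330 + 1023) = 10.3 × 1023/1353 = 7.79 V.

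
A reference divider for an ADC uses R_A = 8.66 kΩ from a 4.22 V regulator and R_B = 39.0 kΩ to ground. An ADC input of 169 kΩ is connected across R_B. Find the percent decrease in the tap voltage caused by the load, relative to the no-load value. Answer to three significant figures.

The divider's output (Thévenin) resistance is R_A‖R_B = 7.086 kΩ.
Fractional drop under load = R_th/(R_th + R_L) = 7.086 / (7.086 + 169) = 0.04024.
So the output falls by 4.02 %.

4.02 %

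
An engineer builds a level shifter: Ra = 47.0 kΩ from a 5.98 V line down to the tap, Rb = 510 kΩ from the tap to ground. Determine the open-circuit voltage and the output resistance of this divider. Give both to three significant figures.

V_th = 5.48 V, R_th = 43.0 kΩ

V_th is the open-circuit tap voltage: 5.98 × 510/(47.0 + 510) = 5.48 V.
With the supply zeroed, Ra and Rb appear in parallel from the tap: R_th = Ra‖Rb = (47.0 × 510)/557.0 = 43.0 kΩ.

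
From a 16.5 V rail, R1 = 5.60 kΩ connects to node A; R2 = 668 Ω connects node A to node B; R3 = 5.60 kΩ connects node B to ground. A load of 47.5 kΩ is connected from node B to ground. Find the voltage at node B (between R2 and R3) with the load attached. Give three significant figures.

At node B, R3 is in parallel with the load: R3‖R_L = 5009 Ω.
Below node A the resistance is R2 + (R3‖R_L) = 5677 Ω, so V_A = 16.5 × 5677/11280 = 8.307 V.
Then V_B = V_A × (R3‖R_L)/(R2 + R3‖R_L) = 8.307 × 5009/5677 = 7.33 V.

V ≈ 7.33 V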